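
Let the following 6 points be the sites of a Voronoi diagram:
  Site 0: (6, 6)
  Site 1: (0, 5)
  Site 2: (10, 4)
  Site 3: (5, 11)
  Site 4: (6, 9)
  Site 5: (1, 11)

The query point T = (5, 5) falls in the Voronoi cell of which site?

Since √ is increasing, it suffices to compare squared distances:
d²(T, Site 0) = (5−6)² + (5−6)² = 1 + 1 = 2
d²(T, Site 1) = (5−0)² + (5−5)² = 25 + 0 = 25
d²(T, Site 2) = (5−10)² + (5−4)² = 25 + 1 = 26
d²(T, Site 3) = (5−5)² + (5−11)² = 0 + 36 = 36
d²(T, Site 4) = (5−6)² + (5−9)² = 1 + 16 = 17
d²(T, Site 5) = (5−1)² + (5−11)² = 16 + 36 = 52
Minimum is at Site 0.

Site 0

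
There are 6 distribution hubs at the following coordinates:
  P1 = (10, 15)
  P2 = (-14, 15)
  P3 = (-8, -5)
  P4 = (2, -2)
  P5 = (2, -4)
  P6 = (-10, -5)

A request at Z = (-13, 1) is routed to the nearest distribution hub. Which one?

Since √ is increasing, it suffices to compare squared distances:
|ZP1|² = (-13−10)² + (1−15)² = 529 + 196 = 725
|ZP2|² = (-13−(-14))² + (1−15)² = 1 + 196 = 197
|ZP3|² = (-13−(-8))² + (1−(-5))² = 25 + 36 = 61
|ZP4|² = (-13−2)² + (1−(-2))² = 225 + 9 = 234
|ZP5|² = (-13−2)² + (1−(-4))² = 225 + 25 = 250
|ZP6|² = (-13−(-10))² + (1−(-5))² = 9 + 36 = 45
P6 is nearest.

P6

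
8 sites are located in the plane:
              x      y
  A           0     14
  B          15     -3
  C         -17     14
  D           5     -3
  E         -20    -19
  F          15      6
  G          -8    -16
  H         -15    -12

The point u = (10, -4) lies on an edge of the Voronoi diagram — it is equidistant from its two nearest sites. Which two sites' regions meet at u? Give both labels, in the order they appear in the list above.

B and D

Squared distances from u to each site:
|uA|² = 100 + 324 = 424
|uB|² = 25 + 1 = 26
|uC|² = 729 + 324 = 1053
|uD|² = 25 + 1 = 26
|uE|² = 900 + 225 = 1125
|uF|² = 25 + 100 = 125
|uG|² = 324 + 144 = 468
|uH|² = 625 + 64 = 689
u is equidistant from B and D (both at squared distance 26), and every other site is strictly farther — so u lies on the B–D Voronoi edge.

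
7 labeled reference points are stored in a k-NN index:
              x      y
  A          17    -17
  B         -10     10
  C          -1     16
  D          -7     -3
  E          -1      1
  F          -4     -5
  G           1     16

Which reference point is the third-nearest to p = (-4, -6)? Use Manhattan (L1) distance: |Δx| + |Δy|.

E

d(p,A) = |-4−17| + |-6−(-17)| = 21 + 11 = 32
d(p,B) = |-4−(-10)| + |-6−10| = 6 + 16 = 22
d(p,C) = |-4−(-1)| + |-6−16| = 3 + 22 = 25
d(p,D) = |-4−(-7)| + |-6−(-3)| = 3 + 3 = 6
d(p,E) = |-4−(-1)| + |-6−1| = 3 + 7 = 10
d(p,F) = |-4−(-4)| + |-6−(-5)| = 0 + 1 = 1
d(p,G) = |-4−1| + |-6−16| = 5 + 22 = 27
Sorted ascending: F, D, E, B, … — the third-nearest is E.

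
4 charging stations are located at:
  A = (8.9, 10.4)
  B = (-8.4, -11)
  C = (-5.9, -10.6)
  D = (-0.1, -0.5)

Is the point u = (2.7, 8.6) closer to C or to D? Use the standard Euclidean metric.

Compare squared distances:
|uC|² = (2.7−(-5.9))² + (8.6−(-10.6))² = 73.96 + 368.64 = 442.6
|uD|² = (2.7−(-0.1))² + (8.6−(-0.5))² = 7.84 + 82.81 = 90.65
442.6 > 90.65, so D is closer.

D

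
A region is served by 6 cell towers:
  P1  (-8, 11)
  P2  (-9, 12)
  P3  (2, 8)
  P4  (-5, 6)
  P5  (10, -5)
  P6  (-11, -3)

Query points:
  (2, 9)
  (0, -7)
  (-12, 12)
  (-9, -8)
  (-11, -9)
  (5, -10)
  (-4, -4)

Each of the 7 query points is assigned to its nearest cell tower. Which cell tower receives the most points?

(2, 9) — d² to each: P1:104, P2:130, P3:1, P4:58, P5:260, P6:313 → nearest is P3
(0, -7) — d² to each: P1:388, P2:442, P3:229, P4:194, P5:104, P6:137 → nearest is P5
(-12, 12) — d² to each: P1:17, P2:9, P3:212, P4:85, P5:773, P6:226 → nearest is P2
(-9, -8) — d² to each: P1:362, P2:400, P3:377, P4:212, P5:370, P6:29 → nearest is P6
(-11, -9) — d² to each: P1:409, P2:445, P3:458, P4:261, P5:457, P6:36 → nearest is P6
(5, -10) — d² to each: P1:610, P2:680, P3:333, P4:356, P5:50, P6:305 → nearest is P5
(-4, -4) — d² to each: P1:241, P2:281, P3:180, P4:101, P5:197, P6:50 → nearest is P6
Tally — P2:1, P3:1, P5:2, P6:3. P6 captures the most (3).

P6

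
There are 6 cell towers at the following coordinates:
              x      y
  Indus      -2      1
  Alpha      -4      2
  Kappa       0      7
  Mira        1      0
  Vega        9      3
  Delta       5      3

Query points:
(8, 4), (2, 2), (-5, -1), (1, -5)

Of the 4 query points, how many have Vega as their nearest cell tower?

1

(8, 4) — d² to each: Indus:109, Alpha:148, Kappa:73, Mira:65, Vega:2, Delta:10 → nearest is Vega
(2, 2) — d² to each: Indus:17, Alpha:36, Kappa:29, Mira:5, Vega:50, Delta:10 → nearest is Mira
(-5, -1) — d² to each: Indus:13, Alpha:10, Kappa:89, Mira:37, Vega:212, Delta:116 → nearest is Alpha
(1, -5) — d² to each: Indus:45, Alpha:74, Kappa:145, Mira:25, Vega:128, Delta:80 → nearest is Mira
1 of the 4 points has Vega as nearest.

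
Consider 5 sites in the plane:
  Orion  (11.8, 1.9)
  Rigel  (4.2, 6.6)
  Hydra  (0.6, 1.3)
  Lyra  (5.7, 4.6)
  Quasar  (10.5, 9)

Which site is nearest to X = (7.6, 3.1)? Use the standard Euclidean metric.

Compare squared distances (the ordering matches that of the actual distances):
d²(X, Orion) = (7.6−11.8)² + (3.1−1.9)² = 17.64 + 1.44 = 19.08
d²(X, Rigel) = (7.6−4.2)² + (3.1−6.6)² = 11.56 + 12.25 = 23.81
d²(X, Hydra) = (7.6−0.6)² + (3.1−1.3)² = 49 + 3.24 = 52.24
d²(X, Lyra) = (7.6−5.7)² + (3.1−4.6)² = 3.61 + 2.25 = 5.86
d²(X, Quasar) = (7.6−10.5)² + (3.1−9)² = 8.41 + 34.81 = 43.22
Lyra is nearest.

Lyra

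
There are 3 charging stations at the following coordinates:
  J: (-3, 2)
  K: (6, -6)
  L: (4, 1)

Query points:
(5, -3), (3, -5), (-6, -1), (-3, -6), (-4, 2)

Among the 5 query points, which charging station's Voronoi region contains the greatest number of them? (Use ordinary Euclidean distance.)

(5, -3) — d² to each: J:89, K:10, L:17 → nearest is K
(3, -5) — d² to each: J:85, K:10, L:37 → nearest is K
(-6, -1) — d² to each: J:18, K:169, L:104 → nearest is J
(-3, -6) — d² to each: J:64, K:81, L:98 → nearest is J
(-4, 2) — d² to each: J:1, K:164, L:65 → nearest is J
Tally — J:3, K:2. J captures the most (3).

J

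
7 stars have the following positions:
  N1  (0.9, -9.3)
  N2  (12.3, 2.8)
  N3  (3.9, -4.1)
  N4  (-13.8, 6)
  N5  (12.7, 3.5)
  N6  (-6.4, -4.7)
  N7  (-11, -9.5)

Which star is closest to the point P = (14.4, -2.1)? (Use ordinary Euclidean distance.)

Since √ is increasing, it suffices to compare squared distances:
|PN1|² = (14.4−0.9)² + (-2.1−(-9.3))² = 182.25 + 51.84 = 234.09
|PN2|² = (14.4−12.3)² + (-2.1−2.8)² = 4.41 + 24.01 = 28.42
|PN3|² = (14.4−3.9)² + (-2.1−(-4.1))² = 110.25 + 4 = 114.25
|PN4|² = (14.4−(-13.8))² + (-2.1−6)² = 795.24 + 65.61 = 860.85
|PN5|² = (14.4−12.7)² + (-2.1−3.5)² = 2.89 + 31.36 = 34.25
|PN6|² = (14.4−(-6.4))² + (-2.1−(-4.7))² = 432.64 + 6.76 = 439.4
|PN7|² = (14.4−(-11))² + (-2.1−(-9.5))² = 645.16 + 54.76 = 699.92
Minimum is at N2.

N2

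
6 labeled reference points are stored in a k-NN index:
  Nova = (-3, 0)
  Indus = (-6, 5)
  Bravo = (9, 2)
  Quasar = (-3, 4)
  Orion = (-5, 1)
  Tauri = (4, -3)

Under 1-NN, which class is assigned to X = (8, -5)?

Compare squared distances (the ordering matches that of the actual distances):
d²(X, Nova) = (8−(-3))² + (-5−0)² = 121 + 25 = 146
d²(X, Indus) = (8−(-6))² + (-5−5)² = 196 + 100 = 296
d²(X, Bravo) = (8−9)² + (-5−2)² = 1 + 49 = 50
d²(X, Quasar) = (8−(-3))² + (-5−4)² = 121 + 81 = 202
d²(X, Orion) = (8−(-5))² + (-5−1)² = 169 + 36 = 205
d²(X, Tauri) = (8−4)² + (-5−(-3))² = 16 + 4 = 20
The smallest is to Tauri, so X lies in the Voronoi region of Tauri.

Tauri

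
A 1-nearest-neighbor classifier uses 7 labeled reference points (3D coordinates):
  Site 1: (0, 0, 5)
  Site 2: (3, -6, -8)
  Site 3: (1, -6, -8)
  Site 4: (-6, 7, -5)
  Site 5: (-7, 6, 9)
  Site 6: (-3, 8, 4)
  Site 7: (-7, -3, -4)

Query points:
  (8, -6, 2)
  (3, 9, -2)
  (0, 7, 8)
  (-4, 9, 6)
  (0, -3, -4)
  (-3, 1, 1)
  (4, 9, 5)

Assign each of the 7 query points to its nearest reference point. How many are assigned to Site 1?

2

(8, -6, 2) — d² to each: Site 1:109, Site 2:125, Site 3:149, Site 4:414, Site 5:418, Site 6:321, Site 7:270 → nearest is Site 1
(3, 9, -2) — d² to each: Site 1:139, Site 2:261, Site 3:265, Site 4:94, Site 5:230, Site 6:73, Site 7:248 → nearest is Site 6
(0, 7, 8) — d² to each: Site 1:58, Site 2:434, Site 3:426, Site 4:205, Site 5:51, Site 6:26, Site 7:293 → nearest is Site 6
(-4, 9, 6) — d² to each: Site 1:98, Site 2:470, Site 3:446, Site 4:129, Site 5:27, Site 6:6, Site 7:253 → nearest is Site 6
(0, -3, -4) — d² to each: Site 1:90, Site 2:34, Site 3:26, Site 4:137, Site 5:299, Site 6:194, Site 7:49 → nearest is Site 3
(-3, 1, 1) — d² to each: Site 1:26, Site 2:166, Site 3:146, Site 4:81, Site 5:105, Site 6:58, Site 7:57 → nearest is Site 1
(4, 9, 5) — d² to each: Site 1:97, Site 2:395, Site 3:403, Site 4:204, Site 5:146, Site 6:51, Site 7:346 → nearest is Site 6
2 of the 7 points have Site 1 as nearest.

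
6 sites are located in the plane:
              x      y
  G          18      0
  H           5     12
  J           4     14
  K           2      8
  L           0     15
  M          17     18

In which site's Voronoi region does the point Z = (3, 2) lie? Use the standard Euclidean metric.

Squared Euclidean distances:
|ZG|² = (3−18)² + (2−0)² = 225 + 4 = 229
|ZH|² = (3−5)² + (2−12)² = 4 + 100 = 104
|ZJ|² = (3−4)² + (2−14)² = 1 + 144 = 145
|ZK|² = (3−2)² + (2−8)² = 1 + 36 = 37
|ZL|² = (3−0)² + (2−15)² = 9 + 169 = 178
|ZM|² = (3−17)² + (2−18)² = 196 + 256 = 452
K is nearest.

K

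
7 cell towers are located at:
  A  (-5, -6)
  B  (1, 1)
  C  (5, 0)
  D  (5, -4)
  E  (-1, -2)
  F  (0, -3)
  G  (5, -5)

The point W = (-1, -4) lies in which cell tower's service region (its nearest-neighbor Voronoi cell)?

Compare squared distances (the ordering matches that of the actual distances):
|WA|² = (-1−(-5))² + (-4−(-6))² = 16 + 4 = 20
|WB|² = (-1−1)² + (-4−1)² = 4 + 25 = 29
|WC|² = (-1−5)² + (-4−0)² = 36 + 16 = 52
|WD|² = (-1−5)² + (-4−(-4))² = 36 + 0 = 36
|WE|² = (-1−(-1))² + (-4−(-2))² = 0 + 4 = 4
|WF|² = (-1−0)² + (-4−(-3))² = 1 + 1 = 2
|WG|² = (-1−5)² + (-4−(-5))² = 36 + 1 = 37
F is nearest.

F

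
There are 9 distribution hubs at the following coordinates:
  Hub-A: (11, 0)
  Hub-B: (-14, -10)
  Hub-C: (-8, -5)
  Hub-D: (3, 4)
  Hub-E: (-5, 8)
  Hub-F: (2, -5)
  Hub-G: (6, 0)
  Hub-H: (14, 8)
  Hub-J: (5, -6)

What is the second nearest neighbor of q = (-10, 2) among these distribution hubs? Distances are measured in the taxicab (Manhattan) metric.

d(q, Hub-A) = 21 + 2 = 23
d(q, Hub-B) = 4 + 12 = 16
d(q, Hub-C) = 2 + 7 = 9
d(q, Hub-D) = 13 + 2 = 15
d(q, Hub-E) = 5 + 6 = 11
d(q, Hub-F) = 12 + 7 = 19
d(q, Hub-G) = 16 + 2 = 18
d(q, Hub-H) = 24 + 6 = 30
d(q, Hub-J) = 15 + 8 = 23
Sorted ascending: Hub-C, Hub-E, Hub-D, … — the second-nearest is Hub-E.

Hub-E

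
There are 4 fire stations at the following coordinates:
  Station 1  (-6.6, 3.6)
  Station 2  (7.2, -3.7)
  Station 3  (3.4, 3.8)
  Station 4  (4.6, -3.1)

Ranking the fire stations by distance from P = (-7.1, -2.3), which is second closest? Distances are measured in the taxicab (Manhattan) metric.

Station 4

d(P, Station 1) = |-7.1−(-6.6)| + |-2.3−3.6| = 0.5 + 5.9 = 6.4
d(P, Station 2) = |-7.1−7.2| + |-2.3−(-3.7)| = 14.3 + 1.4 = 15.7
d(P, Station 3) = |-7.1−3.4| + |-2.3−3.8| = 10.5 + 6.1 = 16.6
d(P, Station 4) = |-7.1−4.6| + |-2.3−(-3.1)| = 11.7 + 0.8 = 12.5
Sorted ascending: Station 1, Station 4, Station 2, … — the second-nearest is Station 4.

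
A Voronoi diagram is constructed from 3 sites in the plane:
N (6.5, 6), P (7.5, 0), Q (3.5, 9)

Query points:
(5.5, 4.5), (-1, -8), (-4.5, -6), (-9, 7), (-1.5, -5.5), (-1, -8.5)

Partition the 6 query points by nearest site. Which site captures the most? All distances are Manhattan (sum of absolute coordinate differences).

P

(5.5, 4.5) — d to each: N:2.5, P:6.5, Q:6.5 → nearest is N
(-1, -8) — d to each: N:21.5, P:16.5, Q:21.5 → nearest is P
(-4.5, -6) — d to each: N:23, P:18, Q:23 → nearest is P
(-9, 7) — d to each: N:16.5, P:23.5, Q:14.5 → nearest is Q
(-1.5, -5.5) — d to each: N:19.5, P:14.5, Q:19.5 → nearest is P
(-1, -8.5) — d to each: N:22, P:17, Q:22 → nearest is P
Tally — N:1, P:4, Q:1. P captures the most (4).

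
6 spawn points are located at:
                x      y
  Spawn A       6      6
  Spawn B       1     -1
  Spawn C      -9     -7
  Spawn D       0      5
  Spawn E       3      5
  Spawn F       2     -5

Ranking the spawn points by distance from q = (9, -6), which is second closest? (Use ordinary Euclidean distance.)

Spawn B

Squared Euclidean distances:
d²(q, Spawn A) = (9−6)² + (-6−6)² = 9 + 144 = 153
d²(q, Spawn B) = (9−1)² + (-6−(-1))² = 64 + 25 = 89
d²(q, Spawn C) = (9−(-9))² + (-6−(-7))² = 324 + 1 = 325
d²(q, Spawn D) = (9−0)² + (-6−5)² = 81 + 121 = 202
d²(q, Spawn E) = (9−3)² + (-6−5)² = 36 + 121 = 157
d²(q, Spawn F) = (9−2)² + (-6−(-5))² = 49 + 1 = 50
Sorted ascending: Spawn F, Spawn B, Spawn A, … — the second-nearest is Spawn B.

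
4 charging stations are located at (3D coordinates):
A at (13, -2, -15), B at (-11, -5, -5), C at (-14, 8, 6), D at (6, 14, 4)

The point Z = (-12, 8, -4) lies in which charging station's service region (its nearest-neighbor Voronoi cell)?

Compare squared distances (the ordering matches that of the actual distances):
|ZA|² = (-12−13)² + (8−(-2))² + (-4−(-15))² = 625 + 100 + 121 = 846
|ZB|² = (-12−(-11))² + (8−(-5))² + (-4−(-5))² = 1 + 169 + 1 = 171
|ZC|² = (-12−(-14))² + (8−8)² + (-4−6)² = 4 + 0 + 100 = 104
|ZD|² = (-12−6)² + (8−14)² + (-4−4)² = 324 + 36 + 64 = 424
The smallest is to C, so Z lies in the Voronoi region of C.

C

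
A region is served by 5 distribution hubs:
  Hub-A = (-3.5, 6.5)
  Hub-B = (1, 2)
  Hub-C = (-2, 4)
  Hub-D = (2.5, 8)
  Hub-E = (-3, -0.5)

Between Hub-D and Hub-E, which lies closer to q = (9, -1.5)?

Hub-D

Compare squared distances:
d²(q, Hub-D) = (9−2.5)² + (-1.5−8)² = 42.25 + 90.25 = 132.5
d²(q, Hub-E) = (9−(-3))² + (-1.5−(-0.5))² = 144 + 1 = 145
132.5 < 145, so Hub-D is closer.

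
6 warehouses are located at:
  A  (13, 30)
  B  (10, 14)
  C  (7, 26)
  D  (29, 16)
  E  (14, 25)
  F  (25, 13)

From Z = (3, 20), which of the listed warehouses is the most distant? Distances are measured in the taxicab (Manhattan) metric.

d(Z,A) = |3−13| + |20−30| = 10 + 10 = 20
d(Z,B) = |3−10| + |20−14| = 7 + 6 = 13
d(Z,C) = |3−7| + |20−26| = 4 + 6 = 10
d(Z,D) = |3−29| + |20−16| = 26 + 4 = 30
d(Z,E) = |3−14| + |20−25| = 11 + 5 = 16
d(Z,F) = |3−25| + |20−13| = 22 + 7 = 29
The largest is to D.

D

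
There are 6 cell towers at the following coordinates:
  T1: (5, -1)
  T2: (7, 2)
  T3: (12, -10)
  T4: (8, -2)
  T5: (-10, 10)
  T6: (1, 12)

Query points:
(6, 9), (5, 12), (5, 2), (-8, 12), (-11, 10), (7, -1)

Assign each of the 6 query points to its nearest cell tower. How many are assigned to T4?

1

(6, 9) — d² to each: T1:101, T2:50, T3:397, T4:125, T5:257, T6:34 → nearest is T6
(5, 12) — d² to each: T1:169, T2:104, T3:533, T4:205, T5:229, T6:16 → nearest is T6
(5, 2) — d² to each: T1:9, T2:4, T3:193, T4:25, T5:289, T6:116 → nearest is T2
(-8, 12) — d² to each: T1:338, T2:325, T3:884, T4:452, T5:8, T6:81 → nearest is T5
(-11, 10) — d² to each: T1:377, T2:388, T3:929, T4:505, T5:1, T6:148 → nearest is T5
(7, -1) — d² to each: T1:4, T2:9, T3:106, T4:2, T5:410, T6:205 → nearest is T4
1 of the 6 points has T4 as nearest.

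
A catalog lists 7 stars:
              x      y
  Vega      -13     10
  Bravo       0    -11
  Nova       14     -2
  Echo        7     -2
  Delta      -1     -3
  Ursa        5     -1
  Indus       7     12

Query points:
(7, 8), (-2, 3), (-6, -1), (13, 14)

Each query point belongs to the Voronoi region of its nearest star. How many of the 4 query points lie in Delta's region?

2

(7, 8) — d² to each: Vega:404, Bravo:410, Nova:149, Echo:100, Delta:185, Ursa:85, Indus:16 → nearest is Indus
(-2, 3) — d² to each: Vega:170, Bravo:200, Nova:281, Echo:106, Delta:37, Ursa:65, Indus:162 → nearest is Delta
(-6, -1) — d² to each: Vega:170, Bravo:136, Nova:401, Echo:170, Delta:29, Ursa:121, Indus:338 → nearest is Delta
(13, 14) — d² to each: Vega:692, Bravo:794, Nova:257, Echo:292, Delta:485, Ursa:289, Indus:40 → nearest is Indus
2 of the 4 points have Delta as nearest.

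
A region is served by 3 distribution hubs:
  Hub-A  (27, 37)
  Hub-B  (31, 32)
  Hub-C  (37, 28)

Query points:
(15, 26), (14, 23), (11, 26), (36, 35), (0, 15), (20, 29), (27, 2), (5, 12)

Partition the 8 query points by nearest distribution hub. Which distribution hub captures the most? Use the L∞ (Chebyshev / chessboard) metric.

(15, 26) — d to each: Hub-A:12, Hub-B:16, Hub-C:22 → nearest is Hub-A
(14, 23) — d to each: Hub-A:14, Hub-B:17, Hub-C:23 → nearest is Hub-A
(11, 26) — d to each: Hub-A:16, Hub-B:20, Hub-C:26 → nearest is Hub-A
(36, 35) — d to each: Hub-A:9, Hub-B:5, Hub-C:7 → nearest is Hub-B
(0, 15) — d to each: Hub-A:27, Hub-B:31, Hub-C:37 → nearest is Hub-A
(20, 29) — d to each: Hub-A:8, Hub-B:11, Hub-C:17 → nearest is Hub-A
(27, 2) — d to each: Hub-A:35, Hub-B:30, Hub-C:26 → nearest is Hub-C
(5, 12) — d to each: Hub-A:25, Hub-B:26, Hub-C:32 → nearest is Hub-A
Tally — Hub-A:6, Hub-B:1, Hub-C:1. Hub-A captures the most (6).

Hub-A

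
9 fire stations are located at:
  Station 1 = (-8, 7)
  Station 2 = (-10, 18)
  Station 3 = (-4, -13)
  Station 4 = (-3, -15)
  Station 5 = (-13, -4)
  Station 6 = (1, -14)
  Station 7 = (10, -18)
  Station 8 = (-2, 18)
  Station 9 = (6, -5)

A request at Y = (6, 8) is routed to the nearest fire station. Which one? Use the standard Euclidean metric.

Station 8

Squared Euclidean distances:
d²(Y, Station 1) = (6−(-8))² + (8−7)² = 196 + 1 = 197
d²(Y, Station 2) = (6−(-10))² + (8−18)² = 256 + 100 = 356
d²(Y, Station 3) = (6−(-4))² + (8−(-13))² = 100 + 441 = 541
d²(Y, Station 4) = (6−(-3))² + (8−(-15))² = 81 + 529 = 610
d²(Y, Station 5) = (6−(-13))² + (8−(-4))² = 361 + 144 = 505
d²(Y, Station 6) = (6−1)² + (8−(-14))² = 25 + 484 = 509
d²(Y, Station 7) = (6−10)² + (8−(-18))² = 16 + 676 = 692
d²(Y, Station 8) = (6−(-2))² + (8−18)² = 64 + 100 = 164
d²(Y, Station 9) = (6−6)² + (8−(-5))² = 0 + 169 = 169
The smallest is to Station 8, so Y lies in the Voronoi region of Station 8.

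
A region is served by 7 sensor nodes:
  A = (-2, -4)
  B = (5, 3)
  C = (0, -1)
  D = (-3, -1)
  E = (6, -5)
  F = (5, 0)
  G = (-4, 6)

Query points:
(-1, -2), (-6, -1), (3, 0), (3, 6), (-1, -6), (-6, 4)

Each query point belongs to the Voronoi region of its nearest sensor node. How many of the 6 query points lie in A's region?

(-1, -2) — d² to each: A:5, B:61, C:2, D:5, E:58, F:40, G:73 → nearest is C
(-6, -1) — d² to each: A:25, B:137, C:36, D:9, E:160, F:122, G:53 → nearest is D
(3, 0) — d² to each: A:41, B:13, C:10, D:37, E:34, F:4, G:85 → nearest is F
(3, 6) — d² to each: A:125, B:13, C:58, D:85, E:130, F:40, G:49 → nearest is B
(-1, -6) — d² to each: A:5, B:117, C:26, D:29, E:50, F:72, G:153 → nearest is A
(-6, 4) — d² to each: A:80, B:122, C:61, D:34, E:225, F:137, G:8 → nearest is G
1 of the 6 points has A as nearest.

1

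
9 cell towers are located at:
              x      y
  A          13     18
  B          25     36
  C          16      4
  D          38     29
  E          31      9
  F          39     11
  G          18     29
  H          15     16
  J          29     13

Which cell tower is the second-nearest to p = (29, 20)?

Since √ is increasing, it suffices to compare squared distances:
|pA|² = (29−13)² + (20−18)² = 256 + 4 = 260
|pB|² = (29−25)² + (20−36)² = 16 + 256 = 272
|pC|² = (29−16)² + (20−4)² = 169 + 256 = 425
|pD|² = (29−38)² + (20−29)² = 81 + 81 = 162
|pE|² = (29−31)² + (20−9)² = 4 + 121 = 125
|pF|² = (29−39)² + (20−11)² = 100 + 81 = 181
|pG|² = (29−18)² + (20−29)² = 121 + 81 = 202
|pH|² = (29−15)² + (20−16)² = 196 + 16 = 212
|pJ|² = (29−29)² + (20−13)² = 0 + 49 = 49
Sorted ascending: J, E, D, … — the second-nearest is E.

E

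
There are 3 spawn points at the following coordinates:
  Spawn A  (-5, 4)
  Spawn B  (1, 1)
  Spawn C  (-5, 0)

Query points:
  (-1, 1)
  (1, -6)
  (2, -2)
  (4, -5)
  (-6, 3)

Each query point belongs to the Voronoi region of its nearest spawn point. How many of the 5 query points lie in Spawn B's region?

4

(-1, 1) — d² to each: Spawn A:25, Spawn B:4, Spawn C:17 → nearest is Spawn B
(1, -6) — d² to each: Spawn A:136, Spawn B:49, Spawn C:72 → nearest is Spawn B
(2, -2) — d² to each: Spawn A:85, Spawn B:10, Spawn C:53 → nearest is Spawn B
(4, -5) — d² to each: Spawn A:162, Spawn B:45, Spawn C:106 → nearest is Spawn B
(-6, 3) — d² to each: Spawn A:2, Spawn B:53, Spawn C:10 → nearest is Spawn A
4 of the 5 points have Spawn B as nearest.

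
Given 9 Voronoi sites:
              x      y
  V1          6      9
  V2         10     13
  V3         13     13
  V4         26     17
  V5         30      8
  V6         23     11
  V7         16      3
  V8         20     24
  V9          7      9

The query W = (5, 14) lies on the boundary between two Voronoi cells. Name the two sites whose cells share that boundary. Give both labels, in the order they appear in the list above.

Squared distances from W to each site:
|WV1|² = (5−6)² + (14−9)² = 1 + 25 = 26
|WV2|² = (5−10)² + (14−13)² = 25 + 1 = 26
|WV3|² = (5−13)² + (14−13)² = 64 + 1 = 65
|WV4|² = (5−26)² + (14−17)² = 441 + 9 = 450
|WV5|² = (5−30)² + (14−8)² = 625 + 36 = 661
|WV6|² = (5−23)² + (14−11)² = 324 + 9 = 333
|WV7|² = (5−16)² + (14−3)² = 121 + 121 = 242
|WV8|² = (5−20)² + (14−24)² = 225 + 100 = 325
|WV9|² = (5−7)² + (14−9)² = 4 + 25 = 29
W is equidistant from V1 and V2 (both at squared distance 26), and every other site is strictly farther — so W lies on the V1–V2 Voronoi edge.

V1 and V2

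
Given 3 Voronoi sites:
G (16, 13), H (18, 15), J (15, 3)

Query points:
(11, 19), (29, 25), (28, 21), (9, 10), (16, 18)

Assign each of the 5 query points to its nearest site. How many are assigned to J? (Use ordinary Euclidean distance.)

0

(11, 19) — d² to each: G:61, H:65, J:272 → nearest is G
(29, 25) — d² to each: G:313, H:221, J:680 → nearest is H
(28, 21) — d² to each: G:208, H:136, J:493 → nearest is H
(9, 10) — d² to each: G:58, H:106, J:85 → nearest is G
(16, 18) — d² to each: G:25, H:13, J:226 → nearest is H
0 of the 5 points have J as nearest.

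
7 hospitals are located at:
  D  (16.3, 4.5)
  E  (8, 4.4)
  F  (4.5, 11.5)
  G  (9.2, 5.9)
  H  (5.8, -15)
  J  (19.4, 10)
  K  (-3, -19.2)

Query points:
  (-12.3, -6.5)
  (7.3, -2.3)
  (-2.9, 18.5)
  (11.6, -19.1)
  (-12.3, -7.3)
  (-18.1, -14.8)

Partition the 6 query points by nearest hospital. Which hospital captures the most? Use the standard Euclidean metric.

(-12.3, -6.5) — d² to each: D:938.96, E:530.9, F:606.24, G:616.01, H:399.86, J:1277.14, K:247.78 → nearest is K
(7.3, -2.3) — d² to each: D:127.24, E:45.38, F:198.28, G:70.85, H:163.54, J:297.7, K:391.7 → nearest is E
(-2.9, 18.5) — d² to each: D:564.64, E:317.62, F:103.76, G:305.17, H:1197.94, J:569.54, K:1421.3 → nearest is F
(11.6, -19.1) — d² to each: D:579.05, E:565.21, F:986.77, G:630.76, H:50.45, J:907.65, K:213.17 → nearest is H
(-12.3, -7.3) — d² to each: D:957.2, E:548.98, F:635.68, G:636.49, H:386.9, J:1304.18, K:228.1 → nearest is K
(-18.1, -14.8) — d² to each: D:1555.85, E:1049.85, F:1202.45, G:1173.78, H:571.25, J:2021.29, K:247.37 → nearest is K
Tally — E:1, F:1, H:1, K:3. K captures the most (3).

K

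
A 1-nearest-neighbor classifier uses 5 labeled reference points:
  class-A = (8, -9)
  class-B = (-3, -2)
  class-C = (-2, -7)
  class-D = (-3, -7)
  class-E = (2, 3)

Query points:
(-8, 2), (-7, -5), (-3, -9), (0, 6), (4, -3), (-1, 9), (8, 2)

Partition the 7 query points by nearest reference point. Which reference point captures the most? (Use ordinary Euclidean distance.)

(-8, 2) — d² to each: class-A:377, class-B:41, class-C:117, class-D:106, class-E:101 → nearest is class-B
(-7, -5) — d² to each: class-A:241, class-B:25, class-C:29, class-D:20, class-E:145 → nearest is class-D
(-3, -9) — d² to each: class-A:121, class-B:49, class-C:5, class-D:4, class-E:169 → nearest is class-D
(0, 6) — d² to each: class-A:289, class-B:73, class-C:173, class-D:178, class-E:13 → nearest is class-E
(4, -3) — d² to each: class-A:52, class-B:50, class-C:52, class-D:65, class-E:40 → nearest is class-E
(-1, 9) — d² to each: class-A:405, class-B:125, class-C:257, class-D:260, class-E:45 → nearest is class-E
(8, 2) — d² to each: class-A:121, class-B:137, class-C:181, class-D:202, class-E:37 → nearest is class-E
Tally — class-B:1, class-D:2, class-E:4. class-E captures the most (4).

class-E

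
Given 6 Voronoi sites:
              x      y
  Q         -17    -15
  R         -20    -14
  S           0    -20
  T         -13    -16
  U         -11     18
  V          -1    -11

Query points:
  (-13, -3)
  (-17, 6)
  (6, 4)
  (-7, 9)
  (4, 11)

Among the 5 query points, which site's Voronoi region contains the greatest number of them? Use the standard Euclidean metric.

(-13, -3) — d² to each: Q:160, R:170, S:458, T:169, U:445, V:208 → nearest is Q
(-17, 6) — d² to each: Q:441, R:409, S:965, T:500, U:180, V:545 → nearest is U
(6, 4) — d² to each: Q:890, R:1000, S:612, T:761, U:485, V:274 → nearest is V
(-7, 9) — d² to each: Q:676, R:698, S:890, T:661, U:97, V:436 → nearest is U
(4, 11) — d² to each: Q:1117, R:1201, S:977, T:1018, U:274, V:509 → nearest is U
Tally — Q:1, U:3, V:1. U captures the most (3).

U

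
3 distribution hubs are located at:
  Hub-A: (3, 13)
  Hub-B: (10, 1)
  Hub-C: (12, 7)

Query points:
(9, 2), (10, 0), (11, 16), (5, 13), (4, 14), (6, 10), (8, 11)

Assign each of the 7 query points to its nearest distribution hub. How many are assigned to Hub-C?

0

(9, 2) — d² to each: Hub-A:157, Hub-B:2, Hub-C:34 → nearest is Hub-B
(10, 0) — d² to each: Hub-A:218, Hub-B:1, Hub-C:53 → nearest is Hub-B
(11, 16) — d² to each: Hub-A:73, Hub-B:226, Hub-C:82 → nearest is Hub-A
(5, 13) — d² to each: Hub-A:4, Hub-B:169, Hub-C:85 → nearest is Hub-A
(4, 14) — d² to each: Hub-A:2, Hub-B:205, Hub-C:113 → nearest is Hub-A
(6, 10) — d² to each: Hub-A:18, Hub-B:97, Hub-C:45 → nearest is Hub-A
(8, 11) — d² to each: Hub-A:29, Hub-B:104, Hub-C:32 → nearest is Hub-A
0 of the 7 points have Hub-C as nearest.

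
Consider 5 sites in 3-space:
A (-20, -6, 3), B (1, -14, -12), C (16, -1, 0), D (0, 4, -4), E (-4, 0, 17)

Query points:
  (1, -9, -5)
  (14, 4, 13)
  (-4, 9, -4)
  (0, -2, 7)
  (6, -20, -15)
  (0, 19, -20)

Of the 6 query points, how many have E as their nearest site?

1

(1, -9, -5) — d² to each: A:514, B:74, C:314, D:171, E:590 → nearest is B
(14, 4, 13) — d² to each: A:1356, B:1118, C:198, D:485, E:356 → nearest is C
(-4, 9, -4) — d² to each: A:530, B:618, C:516, D:41, E:522 → nearest is D
(0, -2, 7) — d² to each: A:432, B:506, C:306, D:157, E:120 → nearest is E
(6, -20, -15) — d² to each: A:1196, B:70, C:686, D:733, E:1524 → nearest is B
(0, 19, -20) — d² to each: A:1554, B:1154, C:1056, D:481, E:1746 → nearest is D
1 of the 6 points has E as nearest.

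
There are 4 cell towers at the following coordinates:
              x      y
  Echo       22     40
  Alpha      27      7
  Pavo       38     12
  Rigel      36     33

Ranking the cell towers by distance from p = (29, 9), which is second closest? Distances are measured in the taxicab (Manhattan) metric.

Pavo

d(p, Echo) = |29−22| + |9−40| = 7 + 31 = 38
d(p, Alpha) = |29−27| + |9−7| = 2 + 2 = 4
d(p, Pavo) = |29−38| + |9−12| = 9 + 3 = 12
d(p, Rigel) = |29−36| + |9−33| = 7 + 24 = 31
Sorted ascending: Alpha, Pavo, Rigel, … — the second-nearest is Pavo.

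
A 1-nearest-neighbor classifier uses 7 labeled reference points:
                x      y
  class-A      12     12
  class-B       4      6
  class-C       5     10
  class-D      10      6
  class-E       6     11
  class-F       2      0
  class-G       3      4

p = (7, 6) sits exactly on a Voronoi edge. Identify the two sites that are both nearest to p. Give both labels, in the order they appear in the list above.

class-B and class-D

Squared distances from p to each site:
d²(p, class-A) = (7−12)² + (6−12)² = 25 + 36 = 61
d²(p, class-B) = (7−4)² + (6−6)² = 9 + 0 = 9
d²(p, class-C) = (7−5)² + (6−10)² = 4 + 16 = 20
d²(p, class-D) = (7−10)² + (6−6)² = 9 + 0 = 9
d²(p, class-E) = (7−6)² + (6−11)² = 1 + 25 = 26
d²(p, class-F) = (7−2)² + (6−0)² = 25 + 36 = 61
d²(p, class-G) = (7−3)² + (6−4)² = 16 + 4 = 20
p is equidistant from class-B and class-D (both at squared distance 9), and every other site is strictly farther — so p lies on the class-B–class-D Voronoi edge.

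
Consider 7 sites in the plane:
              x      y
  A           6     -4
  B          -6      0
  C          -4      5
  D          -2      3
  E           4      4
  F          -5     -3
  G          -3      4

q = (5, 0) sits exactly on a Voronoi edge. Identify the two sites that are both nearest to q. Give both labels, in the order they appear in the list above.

Squared distances from q to each site:
|qA|² = (5−6)² + (0−(-4))² = 1 + 16 = 17
|qB|² = (5−(-6))² + (0−0)² = 121 + 0 = 121
|qC|² = (5−(-4))² + (0−5)² = 81 + 25 = 106
|qD|² = (5−(-2))² + (0−3)² = 49 + 9 = 58
|qE|² = (5−4)² + (0−4)² = 1 + 16 = 17
|qF|² = (5−(-5))² + (0−(-3))² = 100 + 9 = 109
|qG|² = (5−(-3))² + (0−4)² = 64 + 16 = 80
q is equidistant from A and E (both at squared distance 17), and every other site is strictly farther — so q lies on the A–E Voronoi edge.

A and E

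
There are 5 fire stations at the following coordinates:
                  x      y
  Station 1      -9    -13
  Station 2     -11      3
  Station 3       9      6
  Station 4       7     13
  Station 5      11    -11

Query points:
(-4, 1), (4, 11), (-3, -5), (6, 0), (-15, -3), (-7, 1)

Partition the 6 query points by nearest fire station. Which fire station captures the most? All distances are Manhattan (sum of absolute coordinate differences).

Station 2

(-4, 1) — d to each: Station 1:19, Station 2:9, Station 3:18, Station 4:23, Station 5:27 → nearest is Station 2
(4, 11) — d to each: Station 1:37, Station 2:23, Station 3:10, Station 4:5, Station 5:29 → nearest is Station 4
(-3, -5) — d to each: Station 1:14, Station 2:16, Station 3:23, Station 4:28, Station 5:20 → nearest is Station 1
(6, 0) — d to each: Station 1:28, Station 2:20, Station 3:9, Station 4:14, Station 5:16 → nearest is Station 3
(-15, -3) — d to each: Station 1:16, Station 2:10, Station 3:33, Station 4:38, Station 5:34 → nearest is Station 2
(-7, 1) — d to each: Station 1:16, Station 2:6, Station 3:21, Station 4:26, Station 5:30 → nearest is Station 2
Tally — Station 1:1, Station 2:3, Station 3:1, Station 4:1. Station 2 captures the most (3).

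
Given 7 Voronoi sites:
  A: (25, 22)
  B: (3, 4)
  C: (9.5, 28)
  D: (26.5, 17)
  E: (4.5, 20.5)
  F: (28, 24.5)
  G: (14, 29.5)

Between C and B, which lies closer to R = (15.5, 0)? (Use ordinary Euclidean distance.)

Compare squared distances:
|RC|² = (15.5−9.5)² + (0−28)² = 36 + 784 = 820
|RB|² = (15.5−3)² + (0−4)² = 156.25 + 16 = 172.25
820 > 172.25, so B is closer.

B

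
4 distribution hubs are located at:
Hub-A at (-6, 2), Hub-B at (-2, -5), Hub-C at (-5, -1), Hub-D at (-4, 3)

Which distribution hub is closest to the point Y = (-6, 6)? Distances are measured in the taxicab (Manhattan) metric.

Hub-A

d(Y, Hub-A) = |-6−(-6)| + |6−2| = 0 + 4 = 4
d(Y, Hub-B) = |-6−(-2)| + |6−(-5)| = 4 + 11 = 15
d(Y, Hub-C) = |-6−(-5)| + |6−(-1)| = 1 + 7 = 8
d(Y, Hub-D) = |-6−(-4)| + |6−3| = 2 + 3 = 5
Minimum is at Hub-A.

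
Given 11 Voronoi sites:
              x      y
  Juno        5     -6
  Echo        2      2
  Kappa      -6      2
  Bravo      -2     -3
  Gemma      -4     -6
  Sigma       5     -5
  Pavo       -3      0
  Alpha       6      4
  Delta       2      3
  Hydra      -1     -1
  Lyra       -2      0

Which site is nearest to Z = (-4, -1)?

Pavo

Squared Euclidean distances:
d²(Z, Juno) = 81 + 25 = 106
d²(Z, Echo) = 36 + 9 = 45
d²(Z, Kappa) = 4 + 9 = 13
d²(Z, Bravo) = 4 + 4 = 8
d²(Z, Gemma) = 0 + 25 = 25
d²(Z, Sigma) = 81 + 16 = 97
d²(Z, Pavo) = 1 + 1 = 2
d²(Z, Alpha) = 100 + 25 = 125
d²(Z, Delta) = 36 + 16 = 52
d²(Z, Hydra) = 9 + 0 = 9
d²(Z, Lyra) = 4 + 1 = 5
Pavo is nearest.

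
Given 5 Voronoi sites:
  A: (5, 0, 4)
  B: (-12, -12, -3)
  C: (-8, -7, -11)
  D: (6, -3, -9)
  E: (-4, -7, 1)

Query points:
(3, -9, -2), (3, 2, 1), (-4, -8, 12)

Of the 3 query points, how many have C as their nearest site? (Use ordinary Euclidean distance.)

0

(3, -9, -2) — d² to each: A:121, B:235, C:206, D:94, E:62 → nearest is E
(3, 2, 1) — d² to each: A:17, B:437, C:346, D:134, E:130 → nearest is A
(-4, -8, 12) — d² to each: A:209, B:305, C:546, D:566, E:122 → nearest is E
0 of the 3 points have C as nearest.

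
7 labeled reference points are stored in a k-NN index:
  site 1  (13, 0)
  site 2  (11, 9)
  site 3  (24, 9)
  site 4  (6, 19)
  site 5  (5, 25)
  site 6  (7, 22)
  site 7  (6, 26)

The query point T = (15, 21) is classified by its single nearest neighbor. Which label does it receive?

site 6

Compare squared distances (the ordering matches that of the actual distances):
d²(T, site 1) = (15−13)² + (21−0)² = 4 + 441 = 445
d²(T, site 2) = (15−11)² + (21−9)² = 16 + 144 = 160
d²(T, site 3) = (15−24)² + (21−9)² = 81 + 144 = 225
d²(T, site 4) = (15−6)² + (21−19)² = 81 + 4 = 85
d²(T, site 5) = (15−5)² + (21−25)² = 100 + 16 = 116
d²(T, site 6) = (15−7)² + (21−22)² = 64 + 1 = 65
d²(T, site 7) = (15−6)² + (21−26)² = 81 + 25 = 106
Minimum is at site 6.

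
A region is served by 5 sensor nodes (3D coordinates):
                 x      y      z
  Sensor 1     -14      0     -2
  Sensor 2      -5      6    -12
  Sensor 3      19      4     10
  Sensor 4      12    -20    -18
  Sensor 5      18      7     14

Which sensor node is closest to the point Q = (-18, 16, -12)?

Sensor 2

Since √ is increasing, it suffices to compare squared distances:
d²(Q, Sensor 1) = (-18−(-14))² + (16−0)² + (-12−(-2))² = 16 + 256 + 100 = 372
d²(Q, Sensor 2) = (-18−(-5))² + (16−6)² + (-12−(-12))² = 169 + 100 + 0 = 269
d²(Q, Sensor 3) = (-18−19)² + (16−4)² + (-12−10)² = 1369 + 144 + 484 = 1997
d²(Q, Sensor 4) = (-18−12)² + (16−(-20))² + (-12−(-18))² = 900 + 1296 + 36 = 2232
d²(Q, Sensor 5) = (-18−18)² + (16−7)² + (-12−14)² = 1296 + 81 + 676 = 2053
Sensor 2 is nearest.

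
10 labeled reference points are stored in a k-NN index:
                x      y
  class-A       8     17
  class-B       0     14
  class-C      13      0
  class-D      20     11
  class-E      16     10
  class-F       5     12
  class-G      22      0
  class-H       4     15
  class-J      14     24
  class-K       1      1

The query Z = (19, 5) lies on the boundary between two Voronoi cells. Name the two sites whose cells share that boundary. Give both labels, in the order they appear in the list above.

class-E and class-G

Squared distances from Z to each site:
d²(Z, class-A) = 121 + 144 = 265
d²(Z, class-B) = 361 + 81 = 442
d²(Z, class-C) = 36 + 25 = 61
d²(Z, class-D) = 1 + 36 = 37
d²(Z, class-E) = 9 + 25 = 34
d²(Z, class-F) = 196 + 49 = 245
d²(Z, class-G) = 9 + 25 = 34
d²(Z, class-H) = 225 + 100 = 325
d²(Z, class-J) = 25 + 361 = 386
d²(Z, class-K) = 324 + 16 = 340
Z is equidistant from class-E and class-G (both at squared distance 34), and every other site is strictly farther — so Z lies on the class-E–class-G Voronoi edge.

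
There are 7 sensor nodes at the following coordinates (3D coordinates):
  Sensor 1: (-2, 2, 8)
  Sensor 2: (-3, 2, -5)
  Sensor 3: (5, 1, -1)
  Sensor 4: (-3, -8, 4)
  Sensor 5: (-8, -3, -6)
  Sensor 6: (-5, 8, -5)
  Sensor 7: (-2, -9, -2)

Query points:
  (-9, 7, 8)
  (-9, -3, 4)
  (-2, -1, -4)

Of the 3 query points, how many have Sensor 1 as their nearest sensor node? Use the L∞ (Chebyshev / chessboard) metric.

1

(-9, 7, 8) — d to each: Sensor 1:7, Sensor 2:13, Sensor 3:14, Sensor 4:15, Sensor 5:14, Sensor 6:13, Sensor 7:16 → nearest is Sensor 1
(-9, -3, 4) — d to each: Sensor 1:7, Sensor 2:9, Sensor 3:14, Sensor 4:6, Sensor 5:10, Sensor 6:11, Sensor 7:7 → nearest is Sensor 4
(-2, -1, -4) — d to each: Sensor 1:12, Sensor 2:3, Sensor 3:7, Sensor 4:8, Sensor 5:6, Sensor 6:9, Sensor 7:8 → nearest is Sensor 2
1 of the 3 points has Sensor 1 as nearest.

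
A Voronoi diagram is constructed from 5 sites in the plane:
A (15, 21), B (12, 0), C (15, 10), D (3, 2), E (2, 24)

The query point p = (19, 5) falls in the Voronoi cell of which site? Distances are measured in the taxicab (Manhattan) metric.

d(p,A) = 4 + 16 = 20
d(p,B) = 7 + 5 = 12
d(p,C) = 4 + 5 = 9
d(p,D) = 16 + 3 = 19
d(p,E) = 17 + 19 = 36
Minimum is at C.

C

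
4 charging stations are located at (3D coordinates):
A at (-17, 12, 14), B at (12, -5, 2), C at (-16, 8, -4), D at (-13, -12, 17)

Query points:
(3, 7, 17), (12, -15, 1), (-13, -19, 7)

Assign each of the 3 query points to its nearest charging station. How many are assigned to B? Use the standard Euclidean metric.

1

(3, 7, 17) — d² to each: A:434, B:450, C:803, D:617 → nearest is A
(12, -15, 1) — d² to each: A:1739, B:101, C:1338, D:890 → nearest is B
(-13, -19, 7) — d² to each: A:1026, B:846, C:859, D:149 → nearest is D
1 of the 3 points has B as nearest.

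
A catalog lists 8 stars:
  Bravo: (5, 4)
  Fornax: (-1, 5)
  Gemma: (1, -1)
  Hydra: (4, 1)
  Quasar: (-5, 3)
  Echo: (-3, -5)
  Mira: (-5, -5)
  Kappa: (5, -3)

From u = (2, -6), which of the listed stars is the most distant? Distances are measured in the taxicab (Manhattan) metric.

d(u, Bravo) = 3 + 10 = 13
d(u, Fornax) = 3 + 11 = 14
d(u, Gemma) = 1 + 5 = 6
d(u, Hydra) = 2 + 7 = 9
d(u, Quasar) = 7 + 9 = 16
d(u, Echo) = 5 + 1 = 6
d(u, Mira) = 7 + 1 = 8
d(u, Kappa) = 3 + 3 = 6
The largest is to Quasar.

Quasar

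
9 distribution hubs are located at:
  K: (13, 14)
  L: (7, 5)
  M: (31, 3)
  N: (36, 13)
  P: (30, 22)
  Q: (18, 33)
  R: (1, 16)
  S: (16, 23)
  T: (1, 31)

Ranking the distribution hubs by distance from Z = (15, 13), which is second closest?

S

Since √ is increasing, it suffices to compare squared distances:
|ZK|² = (15−13)² + (13−14)² = 4 + 1 = 5
|ZL|² = (15−7)² + (13−5)² = 64 + 64 = 128
|ZM|² = (15−31)² + (13−3)² = 256 + 100 = 356
|ZN|² = (15−36)² + (13−13)² = 441 + 0 = 441
|ZP|² = (15−30)² + (13−22)² = 225 + 81 = 306
|ZQ|² = (15−18)² + (13−33)² = 9 + 400 = 409
|ZR|² = (15−1)² + (13−16)² = 196 + 9 = 205
|ZS|² = (15−16)² + (13−23)² = 1 + 100 = 101
|ZT|² = (15−1)² + (13−31)² = 196 + 324 = 520
Sorted ascending: K, S, L, … — the second-nearest is S.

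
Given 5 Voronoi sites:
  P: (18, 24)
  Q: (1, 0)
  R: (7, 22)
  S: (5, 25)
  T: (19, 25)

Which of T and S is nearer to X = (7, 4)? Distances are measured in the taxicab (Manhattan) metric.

d(X,T) = |7−19| + |4−25| = 12 + 21 = 33
d(X,S) = |7−5| + |4−25| = 2 + 21 = 23
33 > 23, so S is closer.

S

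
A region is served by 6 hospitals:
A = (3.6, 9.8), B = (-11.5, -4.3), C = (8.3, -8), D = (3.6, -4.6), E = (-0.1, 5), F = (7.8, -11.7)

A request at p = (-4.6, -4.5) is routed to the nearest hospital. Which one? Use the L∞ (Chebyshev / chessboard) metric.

B

d(p,A) = max(8.2, 14.3) = 14.3
d(p,B) = max(6.9, 0.2) = 6.9
d(p,C) = max(12.9, 3.5) = 12.9
d(p,D) = max(8.2, 0.1) = 8.2
d(p,E) = max(4.5, 9.5) = 9.5
d(p,F) = max(12.4, 7.2) = 12.4
The smallest is to B, so p lies in the Voronoi region of B.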